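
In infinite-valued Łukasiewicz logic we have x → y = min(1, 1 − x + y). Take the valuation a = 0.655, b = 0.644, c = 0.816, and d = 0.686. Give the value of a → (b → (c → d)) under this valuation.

c → d = min(1, 1 − 0.816 + 0.686) = min(1, 0.870) = 0.870
b → (c → d) = min(1, 1 − 0.644 + 0.870) = min(1, 1.226) = 1.000
a → (b → (c → d)) = min(1, 1 − 0.655 + 1.000) = min(1, 1.345) = 1.000

1.000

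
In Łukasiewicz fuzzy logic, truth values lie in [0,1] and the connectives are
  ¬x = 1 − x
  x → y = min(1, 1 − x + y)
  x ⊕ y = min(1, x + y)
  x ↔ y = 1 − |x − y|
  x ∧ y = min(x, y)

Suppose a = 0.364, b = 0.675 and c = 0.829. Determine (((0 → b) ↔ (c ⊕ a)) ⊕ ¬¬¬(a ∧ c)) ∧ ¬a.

0.636

0 → b = min(1, 1 − 0.000 + 0.675) = min(1, 1.675) = 1.000
c ⊕ a = min(1, 0.829 + 0.364) = min(1, 1.193) = 1.000
(0 → b) ↔ (c ⊕ a) = 1 − |1.000 − 1.000| = 1 − 0.000 = 1.000
a ∧ c = min(0.364, 0.829) = 0.364
¬(a ∧ c) = 1 − 0.364 = 0.636
¬¬(a ∧ c) = 1 − 0.636 = 0.364
¬¬¬(a ∧ c) = 1 − 0.364 = 0.636
((0 → b) ↔ (c ⊕ a)) ⊕ ¬¬¬(a ∧ c) = min(1, 1.000 + 0.636) = min(1, 1.636) = 1.000
¬a = 1 − 0.364 = 0.636
(((0 → b) ↔ (c ⊕ a)) ⊕ ¬¬¬(a ∧ c)) ∧ ¬a = min(1.000, 0.636) = 0.636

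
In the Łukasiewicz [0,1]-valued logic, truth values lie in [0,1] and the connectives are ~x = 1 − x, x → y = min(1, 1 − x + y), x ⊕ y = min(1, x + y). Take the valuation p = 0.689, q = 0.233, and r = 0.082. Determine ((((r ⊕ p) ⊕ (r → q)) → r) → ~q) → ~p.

r ⊕ p = min(1, 0.082 + 0.689) = min(1, 0.771) = 0.771
r → q = min(1, 1 − 0.082 + 0.233) = min(1, 1.151) = 1.000
(r ⊕ p) ⊕ (r → q) = min(1, 0.771 + 1.000) = min(1, 1.771) = 1.000
((r ⊕ p) ⊕ (r → q)) → r = min(1, 1 − 1.000 + 0.082) = min(1, 0.082) = 0.082
~q = 1 − 0.233 = 0.767
(((r ⊕ p) ⊕ (r → q)) → r) → ~q = min(1, 1 − 0.082 + 0.767) = min(1, 1.685) = 1.000
~p = 1 − 0.689 = 0.311
((((r ⊕ p) ⊕ (r → q)) → r) → ~q) → ~p = min(1, 1 − 1.000 + 0.311) = min(1, 0.311) = 0.311

0.311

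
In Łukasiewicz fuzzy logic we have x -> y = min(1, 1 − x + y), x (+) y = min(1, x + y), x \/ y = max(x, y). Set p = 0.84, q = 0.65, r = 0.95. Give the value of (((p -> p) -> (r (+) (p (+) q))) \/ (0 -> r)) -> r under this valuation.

0.95

p -> p = min(1, 1 − 0.84 + 0.84) = min(1, 1.00) = 1.00
p (+) q = min(1, 0.84 + 0.65) = min(1, 1.49) = 1.00
r (+) (p (+) q) = min(1, 0.95 + 1.00) = min(1, 1.95) = 1.00
(p -> p) -> (r (+) (p (+) q)) = min(1, 1 − 1.00 + 1.00) = min(1, 1.00) = 1.00
0 -> r = min(1, 1 − 0.00 + 0.95) = min(1, 1.95) = 1.00
((p -> p) -> (r (+) (p (+) q))) \/ (0 -> r) = max(1.00, 1.00) = 1.00
(((p -> p) -> (r (+) (p (+) q))) \/ (0 -> r)) -> r = min(1, 1 − 1.00 + 0.95) = min(1, 0.95) = 0.95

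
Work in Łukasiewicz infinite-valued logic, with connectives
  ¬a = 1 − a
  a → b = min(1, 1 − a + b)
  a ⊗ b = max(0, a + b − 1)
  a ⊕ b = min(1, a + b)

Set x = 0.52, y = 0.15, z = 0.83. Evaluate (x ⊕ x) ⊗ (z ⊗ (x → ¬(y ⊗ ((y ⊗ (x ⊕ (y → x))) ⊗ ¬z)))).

x ⊕ x = min(1, 0.52 + 0.52) = min(1, 1.04) = 1.00
y → x = min(1, 1 − 0.15 + 0.52) = min(1, 1.37) = 1.00
x ⊕ (y → x) = min(1, 0.52 + 1.00) = min(1, 1.52) = 1.00
y ⊗ (x ⊕ (y → x)) = max(0, 0.15 + 1.00 − 1) = max(0, 0.15) = 0.15
¬z = 1 − 0.83 = 0.17
(y ⊗ (x ⊕ (y → x))) ⊗ ¬z = max(0, 0.15 + 0.17 − 1) = max(0, -0.68) = 0.00
y ⊗ ((y ⊗ (x ⊕ (y → x))) ⊗ ¬z) = max(0, 0.15 + 0.00 − 1) = max(0, -0.85) = 0.00
¬(y ⊗ ((y ⊗ (x ⊕ (y → x))) ⊗ ¬z)) = 1 − 0.00 = 1.00
x → ¬(y ⊗ ((y ⊗ (x ⊕ (y → x))) ⊗ ¬z)) = min(1, 1 − 0.52 + 1.00) = min(1, 1.48) = 1.00
z ⊗ (x → ¬(y ⊗ ((y ⊗ (x ⊕ (y → x))) ⊗ ¬z))) = max(0, 0.83 + 1.00 − 1) = max(0, 0.83) = 0.83
(x ⊕ x) ⊗ (z ⊗ (x → ¬(y ⊗ ((y ⊗ (x ⊕ (y → x))) ⊗ ¬z)))) = max(0, 1.00 + 0.83 − 1) = max(0, 0.83) = 0.83

0.83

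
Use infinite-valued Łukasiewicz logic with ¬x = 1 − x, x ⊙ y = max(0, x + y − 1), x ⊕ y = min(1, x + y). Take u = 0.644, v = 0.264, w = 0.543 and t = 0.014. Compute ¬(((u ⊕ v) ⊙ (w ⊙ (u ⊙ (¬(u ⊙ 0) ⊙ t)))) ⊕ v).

0.736

u ⊕ v = min(1, 0.644 + 0.264) = min(1, 0.908) = 0.908
u ⊙ 0 = max(0, 0.644 + 0.000 − 1) = max(0, -0.356) = 0.000
¬(u ⊙ 0) = 1 − 0.000 = 1.000
¬(u ⊙ 0) ⊙ t = max(0, 1.000 + 0.014 − 1) = max(0, 0.014) = 0.014
u ⊙ (¬(u ⊙ 0) ⊙ t) = max(0, 0.644 + 0.014 − 1) = max(0, -0.342) = 0.000
w ⊙ (u ⊙ (¬(u ⊙ 0) ⊙ t)) = max(0, 0.543 + 0.000 − 1) = max(0, -0.457) = 0.000
(u ⊕ v) ⊙ (w ⊙ (u ⊙ (¬(u ⊙ 0) ⊙ t))) = max(0, 0.908 + 0.000 − 1) = max(0, -0.092) = 0.000
((u ⊕ v) ⊙ (w ⊙ (u ⊙ (¬(u ⊙ 0) ⊙ t)))) ⊕ v = min(1, 0.000 + 0.264) = min(1, 0.264) = 0.264
¬(((u ⊕ v) ⊙ (w ⊙ (u ⊙ (¬(u ⊙ 0) ⊙ t)))) ⊕ v) = 1 − 0.264 = 0.736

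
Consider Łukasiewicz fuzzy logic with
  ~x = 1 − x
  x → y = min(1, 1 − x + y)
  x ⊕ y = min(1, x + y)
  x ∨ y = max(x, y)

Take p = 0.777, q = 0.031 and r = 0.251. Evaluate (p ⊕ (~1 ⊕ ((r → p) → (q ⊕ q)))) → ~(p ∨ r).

~1 = 1 − 1.000 = 0.000
r → p = min(1, 1 − 0.251 + 0.777) = min(1, 1.526) = 1.000
q ⊕ q = min(1, 0.031 + 0.031) = min(1, 0.062) = 0.062
(r → p) → (q ⊕ q) = min(1, 1 − 1.000 + 0.062) = min(1, 0.062) = 0.062
~1 ⊕ ((r → p) → (q ⊕ q)) = min(1, 0.000 + 0.062) = min(1, 0.062) = 0.062
p ⊕ (~1 ⊕ ((r → p) → (q ⊕ q))) = min(1, 0.777 + 0.062) = min(1, 0.839) = 0.839
p ∨ r = max(0.777, 0.251) = 0.777
~(p ∨ r) = 1 − 0.777 = 0.223
(p ⊕ (~1 ⊕ ((r → p) → (q ⊕ q)))) → ~(p ∨ r) = min(1, 1 − 0.839 + 0.223) = min(1, 0.384) = 0.384

0.384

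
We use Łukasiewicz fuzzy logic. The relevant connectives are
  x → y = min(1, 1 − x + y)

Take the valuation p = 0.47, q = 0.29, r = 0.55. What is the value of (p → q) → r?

0.73

p → q = min(1, 1 − 0.47 + 0.29) = min(1, 0.82) = 0.82
(p → q) → r = min(1, 1 − 0.82 + 0.55) = min(1, 0.73) = 0.73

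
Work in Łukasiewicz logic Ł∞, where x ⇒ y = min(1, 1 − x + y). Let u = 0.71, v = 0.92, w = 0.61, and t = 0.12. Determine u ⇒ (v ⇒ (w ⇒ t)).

w ⇒ t = min(1, 1 − 0.61 + 0.12) = min(1, 0.51) = 0.51
v ⇒ (w ⇒ t) = min(1, 1 − 0.92 + 0.51) = min(1, 0.59) = 0.59
u ⇒ (v ⇒ (w ⇒ t)) = min(1, 1 − 0.71 + 0.59) = min(1, 0.88) = 0.88

0.88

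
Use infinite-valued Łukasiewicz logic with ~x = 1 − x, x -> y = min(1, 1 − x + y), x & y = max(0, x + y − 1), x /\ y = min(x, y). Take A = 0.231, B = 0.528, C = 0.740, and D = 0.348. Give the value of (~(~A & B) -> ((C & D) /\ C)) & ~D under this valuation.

~A = 1 − 0.231 = 0.769
~A & B = max(0, 0.769 + 0.528 − 1) = max(0, 0.297) = 0.297
~(~A & B) = 1 − 0.297 = 0.703
C & D = max(0, 0.740 + 0.348 − 1) = max(0, 0.088) = 0.088
(C & D) /\ C = min(0.088, 0.740) = 0.088
~(~A & B) -> ((C & D) /\ C) = min(1, 1 − 0.703 + 0.088) = min(1, 0.385) = 0.385
~D = 1 − 0.348 = 0.652
(~(~A & B) -> ((C & D) /\ C)) & ~D = max(0, 0.385 + 0.652 − 1) = max(0, 0.037) = 0.037

0.037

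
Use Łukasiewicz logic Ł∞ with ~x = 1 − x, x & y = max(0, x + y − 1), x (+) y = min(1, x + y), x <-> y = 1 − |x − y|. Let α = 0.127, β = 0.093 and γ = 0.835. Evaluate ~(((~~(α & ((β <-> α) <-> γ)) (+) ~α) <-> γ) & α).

0.911

β <-> α = 1 − |0.093 − 0.127| = 1 − 0.034 = 0.966
(β <-> α) <-> γ = 1 − |0.966 − 0.835| = 1 − 0.131 = 0.869
α & ((β <-> α) <-> γ) = max(0, 0.127 + 0.869 − 1) = max(0, -0.004) = 0.000
~(α & ((β <-> α) <-> γ)) = 1 − 0.000 = 1.000
~~(α & ((β <-> α) <-> γ)) = 1 − 1.000 = 0.000
~α = 1 − 0.127 = 0.873
~~(α & ((β <-> α) <-> γ)) (+) ~α = min(1, 0.000 + 0.873) = min(1, 0.873) = 0.873
(~~(α & ((β <-> α) <-> γ)) (+) ~α) <-> γ = 1 − |0.873 − 0.835| = 1 − 0.038 = 0.962
((~~(α & ((β <-> α) <-> γ)) (+) ~α) <-> γ) & α = max(0, 0.962 + 0.127 − 1) = max(0, 0.089) = 0.089
~(((~~(α & ((β <-> α) <-> γ)) (+) ~α) <-> γ) & α) = 1 − 0.089 = 0.911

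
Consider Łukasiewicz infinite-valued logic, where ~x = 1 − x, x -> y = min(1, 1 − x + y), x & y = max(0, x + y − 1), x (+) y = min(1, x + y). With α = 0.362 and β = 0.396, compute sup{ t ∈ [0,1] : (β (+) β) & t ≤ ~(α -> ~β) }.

0.208

β (+) β = min(1, 0.396 + 0.396) = min(1, 0.792) = 0.792
So the left factor is β (+) β = 0.792.
~β = 1 − 0.396 = 0.604
α -> ~β = min(1, 1 − 0.362 + 0.604) = min(1, 1.242) = 1.000
~(α -> ~β) = 1 − 1.000 = 0.000
So the right-hand bound is ~(α -> ~β) = 0.000.
The residuum of the Łukasiewicz t-norm gives the supremum: min(1, 1 − 0.792 + 0.000).
1 − 0.792 + 0.000 = 0.208, so t = min(1, 0.208) = 0.208.
Check: 0.792 & 0.208 = max(0, 0.000) = 0.000 ≤ 0.000.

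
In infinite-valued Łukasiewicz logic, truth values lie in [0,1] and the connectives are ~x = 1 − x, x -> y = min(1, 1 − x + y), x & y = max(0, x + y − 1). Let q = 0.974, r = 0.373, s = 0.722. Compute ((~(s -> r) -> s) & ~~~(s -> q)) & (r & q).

s -> r = min(1, 1 − 0.722 + 0.373) = min(1, 0.651) = 0.651
~(s -> r) = 1 − 0.651 = 0.349
~(s -> r) -> s = min(1, 1 − 0.349 + 0.722) = min(1, 1.373) = 1.000
s -> q = min(1, 1 − 0.722 + 0.974) = min(1, 1.252) = 1.000
~(s -> q) = 1 − 1.000 = 0.000
~~(s -> q) = 1 − 0.000 = 1.000
~~~(s -> q) = 1 − 1.000 = 0.000
(~(s -> r) -> s) & ~~~(s -> q) = max(0, 1.000 + 0.000 − 1) = max(0, 0.000) = 0.000
r & q = max(0, 0.373 + 0.974 − 1) = max(0, 0.347) = 0.347
((~(s -> r) -> s) & ~~~(s -> q)) & (r & q) = max(0, 0.000 + 0.347 − 1) = max(0, -0.653) = 0.000

0.000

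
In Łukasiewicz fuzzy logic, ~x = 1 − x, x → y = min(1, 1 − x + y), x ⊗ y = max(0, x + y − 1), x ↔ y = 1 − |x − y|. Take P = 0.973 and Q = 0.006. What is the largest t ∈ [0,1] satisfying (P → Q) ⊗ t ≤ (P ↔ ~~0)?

P → Q = min(1, 1 − 0.973 + 0.006) = min(1, 0.033) = 0.033
So the left factor is P → Q = 0.033.
~0 = 1 − 0.000 = 1.000
~~0 = 1 − 1.000 = 0.000
P ↔ ~~0 = 1 − |0.973 − 0.000| = 1 − 0.973 = 0.027
So the right-hand bound is P ↔ ~~0 = 0.027.
The residuum of the Łukasiewicz t-norm gives the supremum: min(1, 1 − 0.033 + 0.027).
1 − 0.033 + 0.027 = 0.994, so t = min(1, 0.994) = 0.994.
Check: 0.033 ⊗ 0.994 = max(0, 0.027) = 0.027 ≤ 0.027.

0.994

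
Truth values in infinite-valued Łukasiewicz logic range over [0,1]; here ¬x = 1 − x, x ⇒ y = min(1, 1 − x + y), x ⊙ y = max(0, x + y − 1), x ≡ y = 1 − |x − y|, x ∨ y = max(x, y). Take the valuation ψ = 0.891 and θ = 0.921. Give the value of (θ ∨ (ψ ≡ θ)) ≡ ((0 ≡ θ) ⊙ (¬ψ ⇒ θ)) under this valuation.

ψ ≡ θ = 1 − |0.891 − 0.921| = 1 − 0.030 = 0.970
θ ∨ (ψ ≡ θ) = max(0.921, 0.970) = 0.970
0 ≡ θ = 1 − |0.000 − 0.921| = 1 − 0.921 = 0.079
¬ψ = 1 − 0.891 = 0.109
¬ψ ⇒ θ = min(1, 1 − 0.109 + 0.921) = min(1, 1.812) = 1.000
(0 ≡ θ) ⊙ (¬ψ ⇒ θ) = max(0, 0.079 + 1.000 − 1) = max(0, 0.079) = 0.079
(θ ∨ (ψ ≡ θ)) ≡ ((0 ≡ θ) ⊙ (¬ψ ⇒ θ)) = 1 − |0.970 − 0.079| = 1 − 0.891 = 0.109

0.109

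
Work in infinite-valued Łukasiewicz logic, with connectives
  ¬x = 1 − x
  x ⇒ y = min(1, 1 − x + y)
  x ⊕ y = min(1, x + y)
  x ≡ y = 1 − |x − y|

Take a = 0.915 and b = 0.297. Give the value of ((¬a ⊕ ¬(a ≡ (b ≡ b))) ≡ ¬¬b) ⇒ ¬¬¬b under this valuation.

¬a = 1 − 0.915 = 0.085
b ≡ b = 1 − |0.297 − 0.297| = 1 − 0.000 = 1.000
a ≡ (b ≡ b) = 1 − |0.915 − 1.000| = 1 − 0.085 = 0.915
¬(a ≡ (b ≡ b)) = 1 − 0.915 = 0.085
¬a ⊕ ¬(a ≡ (b ≡ b)) = min(1, 0.085 + 0.085) = min(1, 0.170) = 0.170
¬b = 1 − 0.297 = 0.703
¬¬b = 1 − 0.703 = 0.297
(¬a ⊕ ¬(a ≡ (b ≡ b))) ≡ ¬¬b = 1 − |0.170 − 0.297| = 1 − 0.127 = 0.873
¬¬¬b = 1 − 0.297 = 0.703
((¬a ⊕ ¬(a ≡ (b ≡ b))) ≡ ¬¬b) ⇒ ¬¬¬b = min(1, 1 − 0.873 + 0.703) = min(1, 0.830) = 0.830

0.830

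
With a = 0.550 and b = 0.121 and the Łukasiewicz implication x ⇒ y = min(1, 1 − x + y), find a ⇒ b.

0.571

a ⇒ b = min(1, 1 − 0.550 + 0.121) = min(1, 0.571) = 0.571
For comparison, the Gödel implication (1 if x ≤ y else y) would give 0.121.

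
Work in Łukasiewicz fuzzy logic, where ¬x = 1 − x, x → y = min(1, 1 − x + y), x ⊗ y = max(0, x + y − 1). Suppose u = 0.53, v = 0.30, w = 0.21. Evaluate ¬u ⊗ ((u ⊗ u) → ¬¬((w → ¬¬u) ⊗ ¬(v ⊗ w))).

0.47

¬u = 1 − 0.53 = 0.47
u ⊗ u = max(0, 0.53 + 0.53 − 1) = max(0, 0.06) = 0.06
¬¬u = 1 − 0.47 = 0.53
w → ¬¬u = min(1, 1 − 0.21 + 0.53) = min(1, 1.32) = 1.00
v ⊗ w = max(0, 0.30 + 0.21 − 1) = max(0, -0.49) = 0.00
¬(v ⊗ w) = 1 − 0.00 = 1.00
(w → ¬¬u) ⊗ ¬(v ⊗ w) = max(0, 1.00 + 1.00 − 1) = max(0, 1.00) = 1.00
¬((w → ¬¬u) ⊗ ¬(v ⊗ w)) = 1 − 1.00 = 0.00
¬¬((w → ¬¬u) ⊗ ¬(v ⊗ w)) = 1 − 0.00 = 1.00
(u ⊗ u) → ¬¬((w → ¬¬u) ⊗ ¬(v ⊗ w)) = min(1, 1 − 0.06 + 1.00) = min(1, 1.94) = 1.00
¬u ⊗ ((u ⊗ u) → ¬¬((w → ¬¬u) ⊗ ¬(v ⊗ w))) = max(0, 0.47 + 1.00 − 1) = max(0, 0.47) = 0.47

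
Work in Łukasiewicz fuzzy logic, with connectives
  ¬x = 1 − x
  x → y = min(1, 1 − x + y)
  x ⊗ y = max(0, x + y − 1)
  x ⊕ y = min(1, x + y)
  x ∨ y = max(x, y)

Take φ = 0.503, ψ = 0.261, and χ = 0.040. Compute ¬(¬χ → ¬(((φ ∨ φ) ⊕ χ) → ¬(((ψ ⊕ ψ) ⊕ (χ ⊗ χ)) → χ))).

0.899

¬χ = 1 − 0.040 = 0.960
φ ∨ φ = max(0.503, 0.503) = 0.503
(φ ∨ φ) ⊕ χ = min(1, 0.503 + 0.040) = min(1, 0.543) = 0.543
ψ ⊕ ψ = min(1, 0.261 + 0.261) = min(1, 0.522) = 0.522
χ ⊗ χ = max(0, 0.040 + 0.040 − 1) = max(0, -0.920) = 0.000
(ψ ⊕ ψ) ⊕ (χ ⊗ χ) = min(1, 0.522 + 0.000) = min(1, 0.522) = 0.522
((ψ ⊕ ψ) ⊕ (χ ⊗ χ)) → χ = min(1, 1 − 0.522 + 0.040) = min(1, 0.518) = 0.518
¬(((ψ ⊕ ψ) ⊕ (χ ⊗ χ)) → χ) = 1 − 0.518 = 0.482
((φ ∨ φ) ⊕ χ) → ¬(((ψ ⊕ ψ) ⊕ (χ ⊗ χ)) → χ) = min(1, 1 − 0.543 + 0.482) = min(1, 0.939) = 0.939
¬(((φ ∨ φ) ⊕ χ) → ¬(((ψ ⊕ ψ) ⊕ (χ ⊗ χ)) → χ)) = 1 − 0.939 = 0.061
¬χ → ¬(((φ ∨ φ) ⊕ χ) → ¬(((ψ ⊕ ψ) ⊕ (χ ⊗ χ)) → χ)) = min(1, 1 − 0.960 + 0.061) = min(1, 0.101) = 0.101
¬(¬χ → ¬(((φ ∨ φ) ⊕ χ) → ¬(((ψ ⊕ ψ) ⊕ (χ ⊗ χ)) → χ))) = 1 − 0.101 = 0.899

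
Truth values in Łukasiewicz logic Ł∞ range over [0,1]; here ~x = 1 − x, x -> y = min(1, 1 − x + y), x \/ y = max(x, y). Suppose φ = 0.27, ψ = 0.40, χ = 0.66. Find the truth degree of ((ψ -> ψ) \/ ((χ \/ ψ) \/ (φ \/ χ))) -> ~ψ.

ψ -> ψ = min(1, 1 − 0.40 + 0.40) = min(1, 1.00) = 1.00
χ \/ ψ = max(0.66, 0.40) = 0.66
φ \/ χ = max(0.27, 0.66) = 0.66
(χ \/ ψ) \/ (φ \/ χ) = max(0.66, 0.66) = 0.66
(ψ -> ψ) \/ ((χ \/ ψ) \/ (φ \/ χ)) = max(1.00, 0.66) = 1.00
~ψ = 1 − 0.40 = 0.60
((ψ -> ψ) \/ ((χ \/ ψ) \/ (φ \/ χ))) -> ~ψ = min(1, 1 − 1.00 + 0.60) = min(1, 0.60) = 0.60

0.60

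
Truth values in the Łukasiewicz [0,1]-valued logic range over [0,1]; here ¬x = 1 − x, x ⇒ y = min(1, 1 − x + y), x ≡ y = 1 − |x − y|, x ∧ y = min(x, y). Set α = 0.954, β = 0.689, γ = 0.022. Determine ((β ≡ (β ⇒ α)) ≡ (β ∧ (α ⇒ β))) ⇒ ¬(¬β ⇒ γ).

0.289

β ⇒ α = min(1, 1 − 0.689 + 0.954) = min(1, 1.265) = 1.000
β ≡ (β ⇒ α) = 1 − |0.689 − 1.000| = 1 − 0.311 = 0.689
α ⇒ β = min(1, 1 − 0.954 + 0.689) = min(1, 0.735) = 0.735
β ∧ (α ⇒ β) = min(0.689, 0.735) = 0.689
(β ≡ (β ⇒ α)) ≡ (β ∧ (α ⇒ β)) = 1 − |0.689 − 0.689| = 1 − 0.000 = 1.000
¬β = 1 − 0.689 = 0.311
¬β ⇒ γ = min(1, 1 − 0.311 + 0.022) = min(1, 0.711) = 0.711
¬(¬β ⇒ γ) = 1 − 0.711 = 0.289
((β ≡ (β ⇒ α)) ≡ (β ∧ (α ⇒ β))) ⇒ ¬(¬β ⇒ γ) = min(1, 1 − 1.000 + 0.289) = min(1, 0.289) = 0.289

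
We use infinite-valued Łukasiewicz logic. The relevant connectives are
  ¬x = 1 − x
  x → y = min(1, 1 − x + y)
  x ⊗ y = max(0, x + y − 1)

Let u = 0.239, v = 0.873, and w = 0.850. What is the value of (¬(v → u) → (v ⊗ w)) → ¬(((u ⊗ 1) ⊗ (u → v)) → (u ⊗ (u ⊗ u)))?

0.239

v → u = min(1, 1 − 0.873 + 0.239) = min(1, 0.366) = 0.366
¬(v → u) = 1 − 0.366 = 0.634
v ⊗ w = max(0, 0.873 + 0.850 − 1) = max(0, 0.723) = 0.723
¬(v → u) → (v ⊗ w) = min(1, 1 − 0.634 + 0.723) = min(1, 1.089) = 1.000
u ⊗ 1 = max(0, 0.239 + 1.000 − 1) = max(0, 0.239) = 0.239
u → v = min(1, 1 − 0.239 + 0.873) = min(1, 1.634) = 1.000
(u ⊗ 1) ⊗ (u → v) = max(0, 0.239 + 1.000 − 1) = max(0, 0.239) = 0.239
u ⊗ u = max(0, 0.239 + 0.239 − 1) = max(0, -0.522) = 0.000
u ⊗ (u ⊗ u) = max(0, 0.239 + 0.000 − 1) = max(0, -0.761) = 0.000
((u ⊗ 1) ⊗ (u → v)) → (u ⊗ (u ⊗ u)) = min(1, 1 − 0.239 + 0.000) = min(1, 0.761) = 0.761
¬(((u ⊗ 1) ⊗ (u → v)) → (u ⊗ (u ⊗ u))) = 1 − 0.761 = 0.239
(¬(v → u) → (v ⊗ w)) → ¬(((u ⊗ 1) ⊗ (u → v)) → (u ⊗ (u ⊗ u))) = min(1, 1 − 1.000 + 0.239) = min(1, 0.239) = 0.239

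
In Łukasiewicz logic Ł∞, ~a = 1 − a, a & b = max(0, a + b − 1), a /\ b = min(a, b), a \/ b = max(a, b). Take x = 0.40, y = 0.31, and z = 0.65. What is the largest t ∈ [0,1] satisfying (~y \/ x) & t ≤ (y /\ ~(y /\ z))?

~y = 1 − 0.31 = 0.69
~y \/ x = max(0.69, 0.40) = 0.69
So the left factor is ~y \/ x = 0.69.
y /\ z = min(0.31, 0.65) = 0.31
~(y /\ z) = 1 − 0.31 = 0.69
y /\ ~(y /\ z) = min(0.31, 0.69) = 0.31
So the right-hand bound is y /\ ~(y /\ z) = 0.31.
The residuum of the Łukasiewicz t-norm gives the supremum: min(1, 1 − 0.69 + 0.31).
1 − 0.69 + 0.31 = 0.62, so t = min(1, 0.62) = 0.62.
Check: 0.69 & 0.62 = max(0, 0.31) = 0.31 ≤ 0.31.

0.62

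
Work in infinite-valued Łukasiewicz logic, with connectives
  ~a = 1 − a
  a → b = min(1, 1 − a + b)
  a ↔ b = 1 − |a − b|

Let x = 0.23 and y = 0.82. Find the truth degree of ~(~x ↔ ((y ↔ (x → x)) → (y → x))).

0.18

~x = 1 − 0.23 = 0.77
x → x = min(1, 1 − 0.23 + 0.23) = min(1, 1.00) = 1.00
y ↔ (x → x) = 1 − |0.82 − 1.00| = 1 − 0.18 = 0.82
y → x = min(1, 1 − 0.82 + 0.23) = min(1, 0.41) = 0.41
(y ↔ (x → x)) → (y → x) = min(1, 1 − 0.82 + 0.41) = min(1, 0.59) = 0.59
~x ↔ ((y ↔ (x → x)) → (y → x)) = 1 − |0.77 − 0.59| = 1 − 0.18 = 0.82
~(~x ↔ ((y ↔ (x → x)) → (y → x))) = 1 − 0.82 = 0.18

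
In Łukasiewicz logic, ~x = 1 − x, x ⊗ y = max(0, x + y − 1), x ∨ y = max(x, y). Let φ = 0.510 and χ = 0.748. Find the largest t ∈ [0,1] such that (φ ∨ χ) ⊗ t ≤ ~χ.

φ ∨ χ = max(0.510, 0.748) = 0.748
So the left factor is φ ∨ χ = 0.748.
~χ = 1 − 0.748 = 0.252
So the right-hand bound is ~χ = 0.252.
The residuum of the Łukasiewicz t-norm gives the supremum: min(1, 1 − 0.748 + 0.252).
1 − 0.748 + 0.252 = 0.504, so t = min(1, 0.504) = 0.504.
Check: 0.748 ⊗ 0.504 = max(0, 0.252) = 0.252 ≤ 0.252.

0.504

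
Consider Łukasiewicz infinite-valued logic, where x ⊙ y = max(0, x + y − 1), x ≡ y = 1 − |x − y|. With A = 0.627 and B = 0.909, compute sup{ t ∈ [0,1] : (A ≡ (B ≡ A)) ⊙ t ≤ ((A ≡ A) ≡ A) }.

B ≡ A = 1 − |0.909 − 0.627| = 1 − 0.282 = 0.718
A ≡ (B ≡ A) = 1 − |0.627 − 0.718| = 1 − 0.091 = 0.909
So the left factor is A ≡ (B ≡ A) = 0.909.
A ≡ A = 1 − |0.627 − 0.627| = 1 − 0.000 = 1.000
(A ≡ A) ≡ A = 1 − |1.000 − 0.627| = 1 − 0.373 = 0.627
So the right-hand bound is (A ≡ A) ≡ A = 0.627.
The residuum of the Łukasiewicz t-norm gives the supremum: min(1, 1 − 0.909 + 0.627).
1 − 0.909 + 0.627 = 0.718, so t = min(1, 0.718) = 0.718.
Check: 0.909 ⊙ 0.718 = max(0, 0.627) = 0.627 ≤ 0.627.

0.718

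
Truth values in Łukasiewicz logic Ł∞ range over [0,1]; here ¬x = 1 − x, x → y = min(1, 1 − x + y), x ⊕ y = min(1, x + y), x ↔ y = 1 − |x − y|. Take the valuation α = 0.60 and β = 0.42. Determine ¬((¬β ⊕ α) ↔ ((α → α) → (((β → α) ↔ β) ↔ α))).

¬β = 1 − 0.42 = 0.58
¬β ⊕ α = min(1, 0.58 + 0.60) = min(1, 1.18) = 1.00
α → α = min(1, 1 − 0.60 + 0.60) = min(1, 1.00) = 1.00
β → α = min(1, 1 − 0.42 + 0.60) = min(1, 1.18) = 1.00
(β → α) ↔ β = 1 − |1.00 − 0.42| = 1 − 0.58 = 0.42
((β → α) ↔ β) ↔ α = 1 − |0.42 − 0.60| = 1 − 0.18 = 0.82
(α → α) → (((β → α) ↔ β) ↔ α) = min(1, 1 − 1.00 + 0.82) = min(1, 0.82) = 0.82
(¬β ⊕ α) ↔ ((α → α) → (((β → α) ↔ β) ↔ α)) = 1 − |1.00 − 0.82| = 1 − 0.18 = 0.82
¬((¬β ⊕ α) ↔ ((α → α) → (((β → α) ↔ β) ↔ α))) = 1 − 0.82 = 0.18

0.18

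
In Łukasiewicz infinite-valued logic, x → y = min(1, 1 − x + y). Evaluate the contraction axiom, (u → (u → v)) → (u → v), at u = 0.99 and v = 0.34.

0.99

u → v = min(1, 1 − 0.99 + 0.34) = min(1, 0.35) = 0.35
u → (u → v) = min(1, 1 − 0.99 + 0.35) = min(1, 0.36) = 0.36
(u → (u → v)) → (u → v) = min(1, 1 − 0.36 + 0.35) = min(1, 0.99) = 0.99
(The value 0.99 < 1 shows this instance is not satisfied; fails in Ł∞ (the t-norm is not idempotent).)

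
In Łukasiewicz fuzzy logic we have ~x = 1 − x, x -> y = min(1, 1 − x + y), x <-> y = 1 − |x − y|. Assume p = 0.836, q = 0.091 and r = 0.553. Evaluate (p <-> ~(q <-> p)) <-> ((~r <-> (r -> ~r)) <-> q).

q <-> p = 1 − |0.091 − 0.836| = 1 − 0.745 = 0.255
~(q <-> p) = 1 − 0.255 = 0.745
p <-> ~(q <-> p) = 1 − |0.836 − 0.745| = 1 − 0.091 = 0.909
~r = 1 − 0.553 = 0.447
r -> ~r = min(1, 1 − 0.553 + 0.447) = min(1, 0.894) = 0.894
~r <-> (r -> ~r) = 1 − |0.447 − 0.894| = 1 − 0.447 = 0.553
(~r <-> (r -> ~r)) <-> q = 1 − |0.553 − 0.091| = 1 − 0.462 = 0.538
(p <-> ~(q <-> p)) <-> ((~r <-> (r -> ~r)) <-> q) = 1 − |0.909 − 0.538| = 1 − 0.371 = 0.629

0.629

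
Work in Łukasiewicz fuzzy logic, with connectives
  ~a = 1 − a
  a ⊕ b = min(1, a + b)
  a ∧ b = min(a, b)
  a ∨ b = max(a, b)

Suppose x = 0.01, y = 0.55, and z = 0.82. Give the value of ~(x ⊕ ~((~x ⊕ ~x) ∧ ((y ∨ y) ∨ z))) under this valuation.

~x = 1 − 0.01 = 0.99
~x ⊕ ~x = min(1, 0.99 + 0.99) = min(1, 1.98) = 1.00
y ∨ y = max(0.55, 0.55) = 0.55
(y ∨ y) ∨ z = max(0.55, 0.82) = 0.82
(~x ⊕ ~x) ∧ ((y ∨ y) ∨ z) = min(1.00, 0.82) = 0.82
~((~x ⊕ ~x) ∧ ((y ∨ y) ∨ z)) = 1 − 0.82 = 0.18
x ⊕ ~((~x ⊕ ~x) ∧ ((y ∨ y) ∨ z)) = min(1, 0.01 + 0.18) = min(1, 0.19) = 0.19
~(x ⊕ ~((~x ⊕ ~x) ∧ ((y ∨ y) ∨ z))) = 1 − 0.19 = 0.81

0.81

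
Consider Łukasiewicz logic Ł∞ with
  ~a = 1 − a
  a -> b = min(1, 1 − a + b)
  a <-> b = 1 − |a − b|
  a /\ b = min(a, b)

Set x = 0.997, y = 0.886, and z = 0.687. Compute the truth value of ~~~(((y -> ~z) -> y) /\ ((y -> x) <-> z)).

~z = 1 − 0.687 = 0.313
y -> ~z = min(1, 1 − 0.886 + 0.313) = min(1, 0.427) = 0.427
(y -> ~z) -> y = min(1, 1 − 0.427 + 0.886) = min(1, 1.459) = 1.000
y -> x = min(1, 1 − 0.886 + 0.997) = min(1, 1.111) = 1.000
(y -> x) <-> z = 1 − |1.000 − 0.687| = 1 − 0.313 = 0.687
((y -> ~z) -> y) /\ ((y -> x) <-> z) = min(1.000, 0.687) = 0.687
~(((y -> ~z) -> y) /\ ((y -> x) <-> z)) = 1 − 0.687 = 0.313
~~(((y -> ~z) -> y) /\ ((y -> x) <-> z)) = 1 − 0.313 = 0.687
~~~(((y -> ~z) -> y) /\ ((y -> x) <-> z)) = 1 − 0.687 = 0.313

0.313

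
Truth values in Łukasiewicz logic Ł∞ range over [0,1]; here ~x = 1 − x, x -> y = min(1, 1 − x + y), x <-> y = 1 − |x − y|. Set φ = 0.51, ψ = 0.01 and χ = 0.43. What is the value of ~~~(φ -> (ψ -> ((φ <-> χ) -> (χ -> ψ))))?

φ <-> χ = 1 − |0.51 − 0.43| = 1 − 0.08 = 0.92
χ -> ψ = min(1, 1 − 0.43 + 0.01) = min(1, 0.58) = 0.58
(φ <-> χ) -> (χ -> ψ) = min(1, 1 − 0.92 + 0.58) = min(1, 0.66) = 0.66
ψ -> ((φ <-> χ) -> (χ -> ψ)) = min(1, 1 − 0.01 + 0.66) = min(1, 1.65) = 1.00
φ -> (ψ -> ((φ <-> χ) -> (χ -> ψ))) = min(1, 1 − 0.51 + 1.00) = min(1, 1.49) = 1.00
~(φ -> (ψ -> ((φ <-> χ) -> (χ -> ψ)))) = 1 − 1.00 = 0.00
~~(φ -> (ψ -> ((φ <-> χ) -> (χ -> ψ)))) = 1 − 0.00 = 1.00
~~~(φ -> (ψ -> ((φ <-> χ) -> (χ -> ψ)))) = 1 − 1.00 = 0.00

0.00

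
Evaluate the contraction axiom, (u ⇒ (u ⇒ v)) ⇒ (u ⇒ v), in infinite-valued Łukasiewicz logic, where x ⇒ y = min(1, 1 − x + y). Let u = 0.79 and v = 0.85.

1.00

u ⇒ v = min(1, 1 − 0.79 + 0.85) = min(1, 1.06) = 1.00
u ⇒ (u ⇒ v) = min(1, 1 − 0.79 + 1.00) = min(1, 1.21) = 1.00
(u ⇒ (u ⇒ v)) ⇒ (u ⇒ v) = min(1, 1 − 1.00 + 1.00) = min(1, 1.00) = 1.00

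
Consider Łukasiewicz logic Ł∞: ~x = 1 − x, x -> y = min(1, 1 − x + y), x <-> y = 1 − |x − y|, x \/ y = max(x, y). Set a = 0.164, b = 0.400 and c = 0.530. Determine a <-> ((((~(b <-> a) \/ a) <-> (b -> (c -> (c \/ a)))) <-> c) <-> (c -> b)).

0.328

b <-> a = 1 − |0.400 − 0.164| = 1 − 0.236 = 0.764
~(b <-> a) = 1 − 0.764 = 0.236
~(b <-> a) \/ a = max(0.236, 0.164) = 0.236
c \/ a = max(0.530, 0.164) = 0.530
c -> (c \/ a) = min(1, 1 − 0.530 + 0.530) = min(1, 1.000) = 1.000
b -> (c -> (c \/ a)) = min(1, 1 − 0.400 + 1.000) = min(1, 1.600) = 1.000
(~(b <-> a) \/ a) <-> (b -> (c -> (c \/ a))) = 1 − |0.236 − 1.000| = 1 − 0.764 = 0.236
((~(b <-> a) \/ a) <-> (b -> (c -> (c \/ a)))) <-> c = 1 − |0.236 − 0.530| = 1 − 0.294 = 0.706
c -> b = min(1, 1 − 0.530 + 0.400) = min(1, 0.870) = 0.870
(((~(b <-> a) \/ a) <-> (b -> (c -> (c \/ a)))) <-> c) <-> (c -> b) = 1 − |0.706 − 0.870| = 1 − 0.164 = 0.836
a <-> ((((~(b <-> a) \/ a) <-> (b -> (c -> (c \/ a)))) <-> c) <-> (c -> b)) = 1 − |0.164 − 0.836| = 1 − 0.672 = 0.328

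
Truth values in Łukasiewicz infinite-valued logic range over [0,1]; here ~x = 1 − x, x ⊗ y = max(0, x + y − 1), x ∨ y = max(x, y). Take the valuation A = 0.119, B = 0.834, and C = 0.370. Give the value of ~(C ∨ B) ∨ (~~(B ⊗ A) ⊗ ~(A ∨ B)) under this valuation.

C ∨ B = max(0.370, 0.834) = 0.834
~(C ∨ B) = 1 − 0.834 = 0.166
B ⊗ A = max(0, 0.834 + 0.119 − 1) = max(0, -0.047) = 0.000
~(B ⊗ A) = 1 − 0.000 = 1.000
~~(B ⊗ A) = 1 − 1.000 = 0.000
A ∨ B = max(0.119, 0.834) = 0.834
~(A ∨ B) = 1 − 0.834 = 0.166
~~(B ⊗ A) ⊗ ~(A ∨ B) = max(0, 0.000 + 0.166 − 1) = max(0, -0.834) = 0.000
~(C ∨ B) ∨ (~~(B ⊗ A) ⊗ ~(A ∨ B)) = max(0.166, 0.000) = 0.166

0.166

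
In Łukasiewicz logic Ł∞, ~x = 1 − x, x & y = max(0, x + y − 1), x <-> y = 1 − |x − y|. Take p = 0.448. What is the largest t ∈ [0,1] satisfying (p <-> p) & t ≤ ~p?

0.552

p <-> p = 1 − |0.448 − 0.448| = 1 − 0.000 = 1.000
So the left factor is p <-> p = 1.000.
~p = 1 − 0.448 = 0.552
So the right-hand bound is ~p = 0.552.
The residuum of the Łukasiewicz t-norm gives the supremum: min(1, 1 − 1.000 + 0.552).
1 − 1.000 + 0.552 = 0.552, so t = min(1, 0.552) = 0.552.
Check: 1.000 & 0.552 = max(0, 0.552) = 0.552 ≤ 0.552.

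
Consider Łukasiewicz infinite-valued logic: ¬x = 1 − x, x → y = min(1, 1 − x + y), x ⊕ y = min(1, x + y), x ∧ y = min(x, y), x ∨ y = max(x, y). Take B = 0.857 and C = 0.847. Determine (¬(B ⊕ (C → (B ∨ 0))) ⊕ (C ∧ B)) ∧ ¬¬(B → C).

0.847

B ∨ 0 = max(0.857, 0.000) = 0.857
C → (B ∨ 0) = min(1, 1 − 0.847 + 0.857) = min(1, 1.010) = 1.000
B ⊕ (C → (B ∨ 0)) = min(1, 0.857 + 1.000) = min(1, 1.857) = 1.000
¬(B ⊕ (C → (B ∨ 0))) = 1 − 1.000 = 0.000
C ∧ B = min(0.847, 0.857) = 0.847
¬(B ⊕ (C → (B ∨ 0))) ⊕ (C ∧ B) = min(1, 0.000 + 0.847) = min(1, 0.847) = 0.847
B → C = min(1, 1 − 0.857 + 0.847) = min(1, 0.990) = 0.990
¬(B → C) = 1 − 0.990 = 0.010
¬¬(B → C) = 1 − 0.010 = 0.990
(¬(B ⊕ (C → (B ∨ 0))) ⊕ (C ∧ B)) ∧ ¬¬(B → C) = min(0.847, 0.990) = 0.847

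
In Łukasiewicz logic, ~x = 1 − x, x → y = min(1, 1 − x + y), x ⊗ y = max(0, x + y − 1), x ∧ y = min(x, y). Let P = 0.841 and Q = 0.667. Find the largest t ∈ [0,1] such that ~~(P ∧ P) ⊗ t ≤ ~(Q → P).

P ∧ P = min(0.841, 0.841) = 0.841
~(P ∧ P) = 1 − 0.841 = 0.159
~~(P ∧ P) = 1 − 0.159 = 0.841
So the left factor is ~~(P ∧ P) = 0.841.
Q → P = min(1, 1 − 0.667 + 0.841) = min(1, 1.174) = 1.000
~(Q → P) = 1 − 1.000 = 0.000
So the right-hand bound is ~(Q → P) = 0.000.
The residuum of the Łukasiewicz t-norm gives the supremum: min(1, 1 − 0.841 + 0.000).
1 − 0.841 + 0.000 = 0.159, so t = min(1, 0.159) = 0.159.
Check: 0.841 ⊗ 0.159 = max(0, 0.000) = 0.000 ≤ 0.000.

0.159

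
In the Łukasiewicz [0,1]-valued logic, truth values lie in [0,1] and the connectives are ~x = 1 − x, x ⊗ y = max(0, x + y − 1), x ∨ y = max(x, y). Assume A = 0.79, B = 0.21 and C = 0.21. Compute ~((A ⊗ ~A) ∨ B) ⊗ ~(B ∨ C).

0.58

~A = 1 − 0.79 = 0.21
A ⊗ ~A = max(0, 0.79 + 0.21 − 1) = max(0, 0.00) = 0.00
(A ⊗ ~A) ∨ B = max(0.00, 0.21) = 0.21
~((A ⊗ ~A) ∨ B) = 1 − 0.21 = 0.79
B ∨ C = max(0.21, 0.21) = 0.21
~(B ∨ C) = 1 − 0.21 = 0.79
~((A ⊗ ~A) ∨ B) ⊗ ~(B ∨ C) = max(0, 0.79 + 0.79 − 1) = max(0, 0.58) = 0.58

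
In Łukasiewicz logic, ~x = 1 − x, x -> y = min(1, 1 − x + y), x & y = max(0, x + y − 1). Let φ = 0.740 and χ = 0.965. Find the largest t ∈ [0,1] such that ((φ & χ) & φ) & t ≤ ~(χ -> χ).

0.555

φ & χ = max(0, 0.740 + 0.965 − 1) = max(0, 0.705) = 0.705
(φ & χ) & φ = max(0, 0.705 + 0.740 − 1) = max(0, 0.445) = 0.445
So the left factor is (φ & χ) & φ = 0.445.
χ -> χ = min(1, 1 − 0.965 + 0.965) = min(1, 1.000) = 1.000
~(χ -> χ) = 1 − 1.000 = 0.000
So the right-hand bound is ~(χ -> χ) = 0.000.
The residuum of the Łukasiewicz t-norm gives the supremum: min(1, 1 − 0.445 + 0.000).
1 − 0.445 + 0.000 = 0.555, so t = min(1, 0.555) = 0.555.
Check: 0.445 & 0.555 = max(0, 0.000) = 0.000 ≤ 0.000.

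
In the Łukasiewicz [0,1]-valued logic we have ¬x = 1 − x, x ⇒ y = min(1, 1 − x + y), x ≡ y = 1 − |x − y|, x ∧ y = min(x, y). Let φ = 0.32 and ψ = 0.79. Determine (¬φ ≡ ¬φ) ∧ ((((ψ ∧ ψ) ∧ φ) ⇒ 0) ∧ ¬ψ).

0.21

¬φ = 1 − 0.32 = 0.68
¬φ ≡ ¬φ = 1 − |0.68 − 0.68| = 1 − 0.00 = 1.00
ψ ∧ ψ = min(0.79, 0.79) = 0.79
(ψ ∧ ψ) ∧ φ = min(0.79, 0.32) = 0.32
((ψ ∧ ψ) ∧ φ) ⇒ 0 = min(1, 1 − 0.32 + 0.00) = min(1, 0.68) = 0.68
¬ψ = 1 − 0.79 = 0.21
(((ψ ∧ ψ) ∧ φ) ⇒ 0) ∧ ¬ψ = min(0.68, 0.21) = 0.21
(¬φ ≡ ¬φ) ∧ ((((ψ ∧ ψ) ∧ φ) ⇒ 0) ∧ ¬ψ) = min(1.00, 0.21) = 0.21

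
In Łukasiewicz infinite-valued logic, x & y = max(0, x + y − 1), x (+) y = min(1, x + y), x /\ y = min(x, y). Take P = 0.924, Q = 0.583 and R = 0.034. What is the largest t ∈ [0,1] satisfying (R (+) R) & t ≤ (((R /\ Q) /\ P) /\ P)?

0.966

R (+) R = min(1, 0.034 + 0.034) = min(1, 0.068) = 0.068
So the left factor is R (+) R = 0.068.
R /\ Q = min(0.034, 0.583) = 0.034
(R /\ Q) /\ P = min(0.034, 0.924) = 0.034
((R /\ Q) /\ P) /\ P = min(0.034, 0.924) = 0.034
So the right-hand bound is ((R /\ Q) /\ P) /\ P = 0.034.
The residuum of the Łukasiewicz t-norm gives the supremum: min(1, 1 − 0.068 + 0.034).
1 − 0.068 + 0.034 = 0.966, so t = min(1, 0.966) = 0.966.
Check: 0.068 & 0.966 = max(0, 0.034) = 0.034 ≤ 0.034.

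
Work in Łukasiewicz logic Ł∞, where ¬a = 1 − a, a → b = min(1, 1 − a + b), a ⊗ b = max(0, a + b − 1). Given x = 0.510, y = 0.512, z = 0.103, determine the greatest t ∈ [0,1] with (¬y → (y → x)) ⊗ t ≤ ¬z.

¬y = 1 − 0.512 = 0.488
y → x = min(1, 1 − 0.512 + 0.510) = min(1, 0.998) = 0.998
¬y → (y → x) = min(1, 1 − 0.488 + 0.998) = min(1, 1.510) = 1.000
So the left factor is ¬y → (y → x) = 1.000.
¬z = 1 − 0.103 = 0.897
So the right-hand bound is ¬z = 0.897.
The residuum of the Łukasiewicz t-norm gives the supremum: min(1, 1 − 1.000 + 0.897).
1 − 1.000 + 0.897 = 0.897, so t = min(1, 0.897) = 0.897.
Check: 1.000 ⊗ 0.897 = max(0, 0.897) = 0.897 ≤ 0.897.

0.897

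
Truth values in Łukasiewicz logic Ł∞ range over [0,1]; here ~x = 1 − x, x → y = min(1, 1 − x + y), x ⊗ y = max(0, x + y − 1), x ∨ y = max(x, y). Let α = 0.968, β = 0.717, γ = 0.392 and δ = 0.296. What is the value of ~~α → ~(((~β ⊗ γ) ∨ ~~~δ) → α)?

~α = 1 − 0.968 = 0.032
~~α = 1 − 0.032 = 0.968
~β = 1 − 0.717 = 0.283
~β ⊗ γ = max(0, 0.283 + 0.392 − 1) = max(0, -0.325) = 0.000
~δ = 1 − 0.296 = 0.704
~~δ = 1 − 0.704 = 0.296
~~~δ = 1 − 0.296 = 0.704
(~β ⊗ γ) ∨ ~~~δ = max(0.000, 0.704) = 0.704
((~β ⊗ γ) ∨ ~~~δ) → α = min(1, 1 − 0.704 + 0.968) = min(1, 1.264) = 1.000
~(((~β ⊗ γ) ∨ ~~~δ) → α) = 1 − 1.000 = 0.000
~~α → ~(((~β ⊗ γ) ∨ ~~~δ) → α) = min(1, 1 − 0.968 + 0.000) = min(1, 0.032) = 0.032

0.032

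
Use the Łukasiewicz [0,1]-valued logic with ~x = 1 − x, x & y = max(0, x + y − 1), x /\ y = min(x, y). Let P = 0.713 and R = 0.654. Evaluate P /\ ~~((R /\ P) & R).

0.308

R /\ P = min(0.654, 0.713) = 0.654
(R /\ P) & R = max(0, 0.654 + 0.654 − 1) = max(0, 0.308) = 0.308
~((R /\ P) & R) = 1 − 0.308 = 0.692
~~((R /\ P) & R) = 1 − 0.692 = 0.308
P /\ ~~((R /\ P) & R) = min(0.713, 0.308) = 0.308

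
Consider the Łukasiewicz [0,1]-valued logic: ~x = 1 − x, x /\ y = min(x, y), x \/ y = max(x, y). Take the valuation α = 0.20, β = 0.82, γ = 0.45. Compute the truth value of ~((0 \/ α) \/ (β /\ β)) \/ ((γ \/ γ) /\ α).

0 \/ α = max(0.00, 0.20) = 0.20
β /\ β = min(0.82, 0.82) = 0.82
(0 \/ α) \/ (β /\ β) = max(0.20, 0.82) = 0.82
~((0 \/ α) \/ (β /\ β)) = 1 − 0.82 = 0.18
γ \/ γ = max(0.45, 0.45) = 0.45
(γ \/ γ) /\ α = min(0.45, 0.20) = 0.20
~((0 \/ α) \/ (β /\ β)) \/ ((γ \/ γ) /\ α) = max(0.18, 0.20) = 0.20

0.20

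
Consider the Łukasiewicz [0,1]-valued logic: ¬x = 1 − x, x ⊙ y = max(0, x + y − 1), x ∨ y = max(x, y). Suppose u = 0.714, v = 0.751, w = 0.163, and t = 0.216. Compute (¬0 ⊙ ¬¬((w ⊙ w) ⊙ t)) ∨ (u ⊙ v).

¬0 = 1 − 0.000 = 1.000
w ⊙ w = max(0, 0.163 + 0.163 − 1) = max(0, -0.674) = 0.000
(w ⊙ w) ⊙ t = max(0, 0.000 + 0.216 − 1) = max(0, -0.784) = 0.000
¬((w ⊙ w) ⊙ t) = 1 − 0.000 = 1.000
¬¬((w ⊙ w) ⊙ t) = 1 − 1.000 = 0.000
¬0 ⊙ ¬¬((w ⊙ w) ⊙ t) = max(0, 1.000 + 0.000 − 1) = max(0, 0.000) = 0.000
u ⊙ v = max(0, 0.714 + 0.751 − 1) = max(0, 0.465) = 0.465
(¬0 ⊙ ¬¬((w ⊙ w) ⊙ t)) ∨ (u ⊙ v) = max(0.000, 0.465) = 0.465

0.465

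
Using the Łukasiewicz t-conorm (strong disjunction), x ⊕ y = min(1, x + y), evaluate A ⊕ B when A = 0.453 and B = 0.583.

1.000

A ⊕ B = min(1, 0.453 + 0.583) = min(1, 1.036) = 1.000
For comparison, the Gödel t-conorm max(x, y) would give 0.583.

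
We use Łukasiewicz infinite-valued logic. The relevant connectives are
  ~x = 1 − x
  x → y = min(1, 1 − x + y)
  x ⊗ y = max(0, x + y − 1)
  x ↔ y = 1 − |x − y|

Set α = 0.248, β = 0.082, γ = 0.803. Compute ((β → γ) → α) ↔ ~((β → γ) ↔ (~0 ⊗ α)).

0.496

β → γ = min(1, 1 − 0.082 + 0.803) = min(1, 1.721) = 1.000
(β → γ) → α = min(1, 1 − 1.000 + 0.248) = min(1, 0.248) = 0.248
~0 = 1 − 0.000 = 1.000
~0 ⊗ α = max(0, 1.000 + 0.248 − 1) = max(0, 0.248) = 0.248
(β → γ) ↔ (~0 ⊗ α) = 1 − |1.000 − 0.248| = 1 − 0.752 = 0.248
~((β → γ) ↔ (~0 ⊗ α)) = 1 − 0.248 = 0.752
((β → γ) → α) ↔ ~((β → γ) ↔ (~0 ⊗ α)) = 1 − |0.248 − 0.752| = 1 − 0.504 = 0.496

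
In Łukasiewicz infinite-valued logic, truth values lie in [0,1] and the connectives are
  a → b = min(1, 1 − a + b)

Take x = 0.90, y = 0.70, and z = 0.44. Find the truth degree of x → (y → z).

y → z = min(1, 1 − 0.70 + 0.44) = min(1, 0.74) = 0.74
x → (y → z) = min(1, 1 − 0.90 + 0.74) = min(1, 0.84) = 0.84

0.84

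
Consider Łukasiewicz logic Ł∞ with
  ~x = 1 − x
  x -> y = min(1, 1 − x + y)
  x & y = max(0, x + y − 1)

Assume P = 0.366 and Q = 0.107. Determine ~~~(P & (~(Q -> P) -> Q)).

0.634

Q -> P = min(1, 1 − 0.107 + 0.366) = min(1, 1.259) = 1.000
~(Q -> P) = 1 − 1.000 = 0.000
~(Q -> P) -> Q = min(1, 1 − 0.000 + 0.107) = min(1, 1.107) = 1.000
P & (~(Q -> P) -> Q) = max(0, 0.366 + 1.000 − 1) = max(0, 0.366) = 0.366
~(P & (~(Q -> P) -> Q)) = 1 − 0.366 = 0.634
~~(P & (~(Q -> P) -> Q)) = 1 − 0.634 = 0.366
~~~(P & (~(Q -> P) -> Q)) = 1 − 0.366 = 0.634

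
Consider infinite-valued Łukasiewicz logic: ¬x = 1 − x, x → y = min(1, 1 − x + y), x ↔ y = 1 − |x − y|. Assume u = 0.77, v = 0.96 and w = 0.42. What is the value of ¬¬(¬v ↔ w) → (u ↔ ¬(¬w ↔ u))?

0.80

¬v = 1 − 0.96 = 0.04
¬v ↔ w = 1 − |0.04 − 0.42| = 1 − 0.38 = 0.62
¬(¬v ↔ w) = 1 − 0.62 = 0.38
¬¬(¬v ↔ w) = 1 − 0.38 = 0.62
¬w = 1 − 0.42 = 0.58
¬w ↔ u = 1 − |0.58 − 0.77| = 1 − 0.19 = 0.81
¬(¬w ↔ u) = 1 − 0.81 = 0.19
u ↔ ¬(¬w ↔ u) = 1 − |0.77 − 0.19| = 1 − 0.58 = 0.42
¬¬(¬v ↔ w) → (u ↔ ¬(¬w ↔ u)) = min(1, 1 − 0.62 + 0.42) = min(1, 0.80) = 0.80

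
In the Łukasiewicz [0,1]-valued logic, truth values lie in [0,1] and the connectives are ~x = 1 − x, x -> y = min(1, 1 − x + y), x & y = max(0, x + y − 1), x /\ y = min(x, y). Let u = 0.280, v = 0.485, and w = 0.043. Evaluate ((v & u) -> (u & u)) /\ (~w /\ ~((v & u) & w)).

0.957

v & u = max(0, 0.485 + 0.280 − 1) = max(0, -0.235) = 0.000
u & u = max(0, 0.280 + 0.280 − 1) = max(0, -0.440) = 0.000
(v & u) -> (u & u) = min(1, 1 − 0.000 + 0.000) = min(1, 1.000) = 1.000
~w = 1 − 0.043 = 0.957
(v & u) & w = max(0, 0.000 + 0.043 − 1) = max(0, -0.957) = 0.000
~((v & u) & w) = 1 − 0.000 = 1.000
~w /\ ~((v & u) & w) = min(0.957, 1.000) = 0.957
((v & u) -> (u & u)) /\ (~w /\ ~((v & u) & w)) = min(1.000, 0.957) = 0.957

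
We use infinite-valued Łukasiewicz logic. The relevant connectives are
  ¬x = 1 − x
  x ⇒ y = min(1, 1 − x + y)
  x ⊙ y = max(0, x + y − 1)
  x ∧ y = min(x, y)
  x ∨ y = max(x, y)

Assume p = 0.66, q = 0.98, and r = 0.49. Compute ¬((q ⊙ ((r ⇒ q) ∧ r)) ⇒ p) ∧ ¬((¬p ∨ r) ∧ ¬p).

0.00

r ⇒ q = min(1, 1 − 0.49 + 0.98) = min(1, 1.49) = 1.00
(r ⇒ q) ∧ r = min(1.00, 0.49) = 0.49
q ⊙ ((r ⇒ q) ∧ r) = max(0, 0.98 + 0.49 − 1) = max(0, 0.47) = 0.47
(q ⊙ ((r ⇒ q) ∧ r)) ⇒ p = min(1, 1 − 0.47 + 0.66) = min(1, 1.19) = 1.00
¬((q ⊙ ((r ⇒ q) ∧ r)) ⇒ p) = 1 − 1.00 = 0.00
¬p = 1 − 0.66 = 0.34
¬p ∨ r = max(0.34, 0.49) = 0.49
(¬p ∨ r) ∧ ¬p = min(0.49, 0.34) = 0.34
¬((¬p ∨ r) ∧ ¬p) = 1 − 0.34 = 0.66
¬((q ⊙ ((r ⇒ q) ∧ r)) ⇒ p) ∧ ¬((¬p ∨ r) ∧ ¬p) = min(0.00, 0.66) = 0.00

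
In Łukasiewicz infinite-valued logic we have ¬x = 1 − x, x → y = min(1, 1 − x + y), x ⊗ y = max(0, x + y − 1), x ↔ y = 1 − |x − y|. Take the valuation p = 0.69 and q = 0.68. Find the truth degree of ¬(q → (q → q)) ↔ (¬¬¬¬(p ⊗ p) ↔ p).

0.31

q → q = min(1, 1 − 0.68 + 0.68) = min(1, 1.00) = 1.00
q → (q → q) = min(1, 1 − 0.68 + 1.00) = min(1, 1.32) = 1.00
¬(q → (q → q)) = 1 − 1.00 = 0.00
p ⊗ p = max(0, 0.69 + 0.69 − 1) = max(0, 0.38) = 0.38
¬(p ⊗ p) = 1 − 0.38 = 0.62
¬¬(p ⊗ p) = 1 − 0.62 = 0.38
¬¬¬(p ⊗ p) = 1 − 0.38 = 0.62
¬¬¬¬(p ⊗ p) = 1 − 0.62 = 0.38
¬¬¬¬(p ⊗ p) ↔ p = 1 − |0.38 − 0.69| = 1 − 0.31 = 0.69
¬(q → (q → q)) ↔ (¬¬¬¬(p ⊗ p) ↔ p) = 1 − |0.00 − 0.69| = 1 − 0.69 = 0.31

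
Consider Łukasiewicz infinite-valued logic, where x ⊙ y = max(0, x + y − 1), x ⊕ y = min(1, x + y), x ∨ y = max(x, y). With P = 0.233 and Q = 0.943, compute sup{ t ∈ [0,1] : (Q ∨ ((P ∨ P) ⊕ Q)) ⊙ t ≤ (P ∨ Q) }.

P ∨ P = max(0.233, 0.233) = 0.233
(P ∨ P) ⊕ Q = min(1, 0.233 + 0.943) = min(1, 1.176) = 1.000
Q ∨ ((P ∨ P) ⊕ Q) = max(0.943, 1.000) = 1.000
So the left factor is Q ∨ ((P ∨ P) ⊕ Q) = 1.000.
P ∨ Q = max(0.233, 0.943) = 0.943
So the right-hand bound is P ∨ Q = 0.943.
The residuum of the Łukasiewicz t-norm gives the supremum: min(1, 1 − 1.000 + 0.943).
1 − 1.000 + 0.943 = 0.943, so t = min(1, 0.943) = 0.943.
Check: 1.000 ⊙ 0.943 = max(0, 0.943) = 0.943 ≤ 0.943.

0.943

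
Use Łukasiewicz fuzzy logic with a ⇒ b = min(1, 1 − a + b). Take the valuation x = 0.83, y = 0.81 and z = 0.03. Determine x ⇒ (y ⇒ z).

y ⇒ z = min(1, 1 − 0.81 + 0.03) = min(1, 0.22) = 0.22
x ⇒ (y ⇒ z) = min(1, 1 − 0.83 + 0.22) = min(1, 0.39) = 0.39

0.39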